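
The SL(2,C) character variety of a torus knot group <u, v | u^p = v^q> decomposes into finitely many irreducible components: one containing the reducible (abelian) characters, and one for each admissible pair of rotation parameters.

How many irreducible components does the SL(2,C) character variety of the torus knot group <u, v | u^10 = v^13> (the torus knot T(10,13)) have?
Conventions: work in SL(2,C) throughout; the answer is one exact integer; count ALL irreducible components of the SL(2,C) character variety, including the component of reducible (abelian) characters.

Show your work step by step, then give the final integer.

55

Gamma = < u, v | u^10 = v^13 > (torus knot T(10,13)); the central element u^10 = v^13 acts as +I or -I in any irreducible SL(2,C) representation.
So on each irreducible component the traces are pinned: tr(u) = 2*cos(pi*alpha/10) with 1 <= alpha <= 9, tr(v) = 2*cos(pi*beta/13) with 1 <= beta <= 12.
u^10 = (-1)^alpha I and v^13 = (-1)^beta I must agree, so alpha and beta have equal parity.
count pairs: odd alpha (5 choices) x odd beta (6), plus even alpha (4) x even beta (6): 5*6 + 4*6 = 54.
Total: 54 irreducible-character components + 1 reducible (abelian) component = 55.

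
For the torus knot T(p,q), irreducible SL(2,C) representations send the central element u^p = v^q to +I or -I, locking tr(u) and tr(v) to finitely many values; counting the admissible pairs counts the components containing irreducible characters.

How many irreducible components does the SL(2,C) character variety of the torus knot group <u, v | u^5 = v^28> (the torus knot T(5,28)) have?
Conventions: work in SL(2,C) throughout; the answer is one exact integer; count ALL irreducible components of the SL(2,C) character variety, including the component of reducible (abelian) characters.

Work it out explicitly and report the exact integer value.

55

Gamma = < u, v | u^5 = v^28 > (torus knot T(5,28)); the central element u^5 = v^28 acts as +I or -I in any irreducible SL(2,C) representation.
On an irreducible component, tr(u) is locked at 2*cos(pi*alpha/5) for some alpha in 1..4, and tr(v) at 2*cos(pi*beta/28) for some beta in 1..27.
u^5 = (-1)^alpha I and v^28 = (-1)^beta I must agree, so alpha and beta have equal parity.
Counting: 2 odd alphas x 14 odd betas + 2 even alphas x 13 even betas = 28 + 26 = 54.
Total: 54 irreducible-character components + 1 reducible (abelian) component = 55.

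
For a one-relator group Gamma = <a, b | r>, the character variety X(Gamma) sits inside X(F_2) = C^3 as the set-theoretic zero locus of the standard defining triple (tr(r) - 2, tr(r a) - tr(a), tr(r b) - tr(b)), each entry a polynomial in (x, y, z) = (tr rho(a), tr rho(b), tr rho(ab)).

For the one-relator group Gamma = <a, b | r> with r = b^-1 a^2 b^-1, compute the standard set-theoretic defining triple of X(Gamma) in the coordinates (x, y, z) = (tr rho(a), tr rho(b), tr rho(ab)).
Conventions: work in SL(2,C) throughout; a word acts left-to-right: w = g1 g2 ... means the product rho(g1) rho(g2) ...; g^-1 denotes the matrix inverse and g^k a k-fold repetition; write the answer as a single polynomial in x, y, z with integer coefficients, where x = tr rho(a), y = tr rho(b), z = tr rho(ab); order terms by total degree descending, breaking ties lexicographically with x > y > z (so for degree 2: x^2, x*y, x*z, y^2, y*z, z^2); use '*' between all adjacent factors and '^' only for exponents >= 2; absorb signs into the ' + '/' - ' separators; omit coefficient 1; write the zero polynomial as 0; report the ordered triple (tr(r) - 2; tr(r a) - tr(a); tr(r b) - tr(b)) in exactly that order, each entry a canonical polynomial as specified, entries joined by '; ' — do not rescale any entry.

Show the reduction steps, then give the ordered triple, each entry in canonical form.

x^2*y^2 - x*y*z - x^2 - y^2; x^3*y^2 - 2*x^2*y*z - x*y^2 + x*z^2 + y*z - 2*x; x^2*y - x*z - 2*y

tr(a^2) = tr(a)*tr(a) - tr(1) = x^2 - 2
use: tr(a^2 b) = tr(a)*tr(b a) - tr(b) = x*z - y
tr(b^-1 a^2) = tr(a^2)*tr(b) - tr(a^2 b) = x^2*y - x*z - y
apply: tr(b^-1 a^2 b^-1) = tr(b^-1 a^2)*tr(b) - tr(b^-1 a^2 b) = x^2*y^2 - x*y*z - x^2 - y^2 + 2
apply: tr(a^3) = tr(a)*tr(a^2) - tr(a)  (reduce the a square) = x^3 - 3*x
use: tr(a^3 b) = tr(a)*tr(a b a) - tr(a b)  (reduce the a square) = x^2*z - x*y - z
tr(a b^-1 a^2) = tr(a^3)*tr(b) - tr(a^3 b)  (eliminate b^-1) = x^3*y - x^2*z - 2*x*y + z
tr(b a b a) = tr(b a)*tr(b a) - tr(1)  (split on b) = z^2 - 2
tr(b a b) = tr(b)*tr(a b) - tr(a)  (reduce the b square) = y*z - x
tr(a^2 b a b) = tr(a)*tr(b a b a) - tr(b a b)  (reduce the a square) = x*z^2 - y*z - x
apply: tr(a b^-1 a^2 b) = tr(a^2 b a)*tr(b) - tr(a^2 b a b)  (eliminate b^-1) = x^2*y*z - x*y^2 - x*z^2 + x
tr(b^-1 a^2 b^-1 a) = tr(a b^-1 a^2)*tr(b) - tr(a b^-1 a^2 b)  (eliminate b^-1) = x^3*y^2 - 2*x^2*y*z - x*y^2 + x*z^2 + y*z - x
assemble the triple (tr(r) - 2; tr(r a) - x; tr(r b) - y)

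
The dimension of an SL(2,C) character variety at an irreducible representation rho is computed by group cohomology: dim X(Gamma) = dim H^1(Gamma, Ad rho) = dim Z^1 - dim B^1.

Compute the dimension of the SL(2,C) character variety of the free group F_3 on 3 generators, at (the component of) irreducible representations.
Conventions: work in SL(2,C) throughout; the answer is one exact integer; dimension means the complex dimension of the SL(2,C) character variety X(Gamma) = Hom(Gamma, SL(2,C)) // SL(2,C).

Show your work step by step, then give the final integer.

The free group F_3: 3 generators, no relators.
Z^1(Gamma, Ad rho) = (sl_2)^3: a cocycle is a free choice of one sl_2 vector per generator, so dim Z^1 = 3*3 = 9.
At an irreducible rho the centralizer of the image in sl_2 is 0, so the coboundary map sl_2 -> Z^1 is injective: dim B^1 = 3.
dim X = dim H^1 = dim Z^1 - dim B^1 = 9 - 3 = 6.

6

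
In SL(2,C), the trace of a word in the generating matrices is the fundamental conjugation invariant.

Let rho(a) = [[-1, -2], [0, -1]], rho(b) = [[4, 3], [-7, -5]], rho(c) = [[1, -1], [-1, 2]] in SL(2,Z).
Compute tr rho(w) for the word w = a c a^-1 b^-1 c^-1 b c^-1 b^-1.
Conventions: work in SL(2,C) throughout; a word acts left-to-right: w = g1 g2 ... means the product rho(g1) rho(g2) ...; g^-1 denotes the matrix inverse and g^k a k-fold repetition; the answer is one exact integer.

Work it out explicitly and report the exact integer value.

118

rho(a) = [[-1, -2], [0, -1]]
... * rho(c) = [[1, -1], [-1, 2]]  ->  [[1, -3], [1, -2]]
... * rho(a^-1) = [[-1, 2], [0, -1]]  ->  [[-1, 5], [-1, 4]]
... * rho(b^-1) = [[-5, -3], [7, 4]]  ->  [[40, 23], [33, 19]]
... * rho(c^-1) = [[2, 1], [1, 1]]  ->  [[103, 63], [85, 52]]
... * rho(b) = [[4, 3], [-7, -5]]  ->  [[-29, -6], [-24, -5]]
... * rho(c^-1) = [[2, 1], [1, 1]]  ->  [[-64, -35], [-53, -29]]
... * rho(b^-1) = [[-5, -3], [7, 4]]  ->  [[75, 52], [62, 43]]
tr = 75 + 43 = 118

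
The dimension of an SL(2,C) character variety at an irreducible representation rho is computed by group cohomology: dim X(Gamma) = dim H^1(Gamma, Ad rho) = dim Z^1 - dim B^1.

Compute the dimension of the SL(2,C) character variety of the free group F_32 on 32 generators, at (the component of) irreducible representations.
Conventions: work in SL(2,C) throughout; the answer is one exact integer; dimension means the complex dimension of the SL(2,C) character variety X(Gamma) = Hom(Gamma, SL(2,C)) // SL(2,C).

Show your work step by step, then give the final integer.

The free group F_32: 32 generators, no relators.
A cocycle picks one sl_2 vector per generator freely, giving dim Z^1 = 3*32 = 96.
Irreducibility makes the coboundary map sl_2 -> Z^1 injective (trivial centralizer), so dim B^1 = 3.
dim H^1 = 96 - 3 = 93, which is dim X.

93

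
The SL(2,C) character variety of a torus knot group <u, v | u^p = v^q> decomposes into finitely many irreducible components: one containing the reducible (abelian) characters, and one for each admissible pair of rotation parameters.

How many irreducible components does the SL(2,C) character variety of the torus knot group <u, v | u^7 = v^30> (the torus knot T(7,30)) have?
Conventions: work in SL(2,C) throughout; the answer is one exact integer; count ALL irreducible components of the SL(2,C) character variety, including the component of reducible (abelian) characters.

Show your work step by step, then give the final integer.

88

For T(7,30): irreducibility forces the central element u^7 = v^30 to one of +I, -I.
So on each irreducible component the traces are pinned: tr(u) = 2*cos(pi*alpha/7) with 1 <= alpha <= 6, tr(v) = 2*cos(pi*beta/30) with 1 <= beta <= 29.
Consistency of u^7 = (-1)^alpha I with v^30 = (-1)^beta I forces alpha = beta (mod 2).
Enumerate parity-matched pairs: 3*15 odd-odd plus 3*14 even-even gives 87.
That is 87 components of irreducible characters, and with the reducible (abelian) component the total is 88.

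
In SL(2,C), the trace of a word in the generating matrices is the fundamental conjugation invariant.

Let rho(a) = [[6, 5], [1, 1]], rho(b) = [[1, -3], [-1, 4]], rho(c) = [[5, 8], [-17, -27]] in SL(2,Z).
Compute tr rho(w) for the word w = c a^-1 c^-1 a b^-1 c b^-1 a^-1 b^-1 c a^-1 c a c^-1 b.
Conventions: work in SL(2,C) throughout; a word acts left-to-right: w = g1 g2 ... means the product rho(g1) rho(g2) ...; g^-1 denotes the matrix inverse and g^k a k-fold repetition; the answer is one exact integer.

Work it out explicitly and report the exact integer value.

156927640313

rho(c) = [[5, 8], [-17, -27]]
... * rho(a^-1) = [[1, -5], [-1, 6]]  ->  [[-3, 23], [10, -77]]
... * rho(c^-1) = [[-27, -8], [17, 5]]  ->  [[472, 139], [-1579, -465]]
... * rho(a) = [[6, 5], [1, 1]]  ->  [[2971, 2499], [-9939, -8360]]
... * rho(b^-1) = [[4, 3], [1, 1]]  ->  [[14383, 11412], [-48116, -38177]]
... * rho(c) = [[5, 8], [-17, -27]]  ->  [[-122089, -193060], [408429, 645851]]
... * rho(b^-1) = [[4, 3], [1, 1]]  ->  [[-681416, -559327], [2279567, 1871138]]
... * rho(a^-1) = [[1, -5], [-1, 6]]  ->  [[-122089, 51118], [408429, -171007]]
... * rho(b^-1) = [[4, 3], [1, 1]]  ->  [[-437238, -315149], [1462709, 1054280]]
... * rho(c) = [[5, 8], [-17, -27]]  ->  [[3171343, 5011119], [-10609215, -16763888]]
... * rho(a^-1) = [[1, -5], [-1, 6]]  ->  [[-1839776, 14209999], [6154673, -47537253]]
... * rho(c) = [[5, 8], [-17, -27]]  ->  [[-250768863, -398388181], [838906666, 1332743215]]
... * rho(a) = [[6, 5], [1, 1]]  ->  [[-1903001359, -1652232496], [6366183211, 5527276545]]
... * rho(c^-1) = [[-27, -8], [17, 5]]  ->  [[23293084261, 6962848392], [-77923245432, -23293082963]]
... * rho(b) = [[1, -3], [-1, 4]]  ->  [[16330235869, -42027859215], [-54630162469, 140597404444]]
tr = 16330235869 + 140597404444 = 156927640313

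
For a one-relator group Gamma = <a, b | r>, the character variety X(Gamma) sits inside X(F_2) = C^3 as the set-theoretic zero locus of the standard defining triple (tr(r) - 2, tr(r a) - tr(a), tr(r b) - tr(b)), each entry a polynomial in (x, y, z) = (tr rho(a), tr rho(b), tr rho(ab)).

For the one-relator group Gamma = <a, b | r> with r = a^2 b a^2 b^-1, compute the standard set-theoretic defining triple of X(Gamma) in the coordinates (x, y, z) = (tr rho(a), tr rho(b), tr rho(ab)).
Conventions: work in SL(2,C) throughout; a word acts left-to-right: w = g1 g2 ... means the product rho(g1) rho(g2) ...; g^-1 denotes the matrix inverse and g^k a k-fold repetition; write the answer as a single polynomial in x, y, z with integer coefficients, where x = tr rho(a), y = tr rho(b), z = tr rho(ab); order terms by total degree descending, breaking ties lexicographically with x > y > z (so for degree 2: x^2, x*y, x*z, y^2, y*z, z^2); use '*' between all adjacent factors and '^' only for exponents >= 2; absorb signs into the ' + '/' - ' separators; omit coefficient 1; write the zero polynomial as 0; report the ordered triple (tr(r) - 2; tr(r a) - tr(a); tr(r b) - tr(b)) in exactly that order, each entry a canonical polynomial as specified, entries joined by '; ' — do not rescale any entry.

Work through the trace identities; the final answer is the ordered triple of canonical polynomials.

trace(a b a) = trace(a)*trace(b a) - trace(b) = x*z - y
apply: trace(a b a^2) = trace(a)*trace(a b a) - trace(a b) = x^2*z - x*y - z
trace(a^2 b a^2) = trace(a)*trace(a b a^2) - trace(a b a) = x^3*z - x^2*y - 2*x*z + y
trace(b a b a) = trace(b a)*trace(b a) - trace(1) = z^2 - 2
trace(b a b) = trace(b)*trace(a b) - trace(a) = y*z - x
apply: trace(b a^2 b a) = trace(a)*trace(b a b a) - trace(b a b) = x*z^2 - y*z - x
trace(a^2) = trace(a)*trace(a) - trace(1) = x^2 - 2
apply: trace(b a^2 b) = trace(b)*trace(a^2 b) - trace(a^2) = x*y*z - x^2 - y^2 + 2
apply: trace(a^2 b a^2 b) = trace(a)*trace(b a^2 b a) - trace(b a^2 b) = x^2*z^2 - 2*x*y*z + y^2 - 2
trace(a^2 b a^2 b^-1) = trace(a^2 b a^2)*trace(b) - trace(a^2 b a^2 b) = x^3*y*z - x^2*y^2 - x^2*z^2 + 2
trace(a^3 b a^2) = trace(a)*trace(b a^4) - trace(b a^3) = x^4*z - x^3*y - 3*x^2*z + 2*x*y + z
trace(b a^3 b a) = trace(a)*trace(b a b a^2) - trace(b a b a) = x^2*z^2 - x*y*z - x^2 - z^2 + 2
trace(b a^3 b) = trace(a)*trace(b^2 a^2) - trace(b^2 a) = x^2*y*z - x^3 - x*y^2 - y*z + 3*x
apply: trace(a^3 b a^2 b) = trace(a)*trace(b a^3 b a) - trace(b a^3 b) = x^3*z^2 - 2*x^2*y*z + x*y^2 - x*z^2 + y*z - x
apply: trace(a^2 b a^2 b^-1 a) = trace(a^3 b a^2)*trace(b) - trace(a^3 b a^2 b) = x^4*y*z - x^3*y^2 - x^3*z^2 - x^2*y*z + x*y^2 + x*z^2 + x
assemble the triple (trace(r) - 2; trace(r a) - x; trace(r b) - y)

x^3*y*z - x^2*y^2 - x^2*z^2; x^4*y*z - x^3*y^2 - x^3*z^2 - x^2*y*z + x*y^2 + x*z^2; x^3*z - x^2*y - 2*x*z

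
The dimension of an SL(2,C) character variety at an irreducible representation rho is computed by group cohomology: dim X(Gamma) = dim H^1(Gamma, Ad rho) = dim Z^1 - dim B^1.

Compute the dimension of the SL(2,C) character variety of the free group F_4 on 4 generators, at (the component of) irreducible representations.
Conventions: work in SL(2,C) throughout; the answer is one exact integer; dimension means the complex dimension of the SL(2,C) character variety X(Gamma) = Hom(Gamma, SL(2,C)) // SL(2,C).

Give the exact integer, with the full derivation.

Gamma = F_4 has 4 generators and no relators.
A cocycle picks one sl_2 vector per generator freely, giving dim Z^1 = 3*4 = 12.
At an irreducible rho the centralizer of the image in sl_2 is 0, so the coboundary map sl_2 -> Z^1 is injective: dim B^1 = 3.
dim H^1 = 12 - 3 = 9, which is dim X.

9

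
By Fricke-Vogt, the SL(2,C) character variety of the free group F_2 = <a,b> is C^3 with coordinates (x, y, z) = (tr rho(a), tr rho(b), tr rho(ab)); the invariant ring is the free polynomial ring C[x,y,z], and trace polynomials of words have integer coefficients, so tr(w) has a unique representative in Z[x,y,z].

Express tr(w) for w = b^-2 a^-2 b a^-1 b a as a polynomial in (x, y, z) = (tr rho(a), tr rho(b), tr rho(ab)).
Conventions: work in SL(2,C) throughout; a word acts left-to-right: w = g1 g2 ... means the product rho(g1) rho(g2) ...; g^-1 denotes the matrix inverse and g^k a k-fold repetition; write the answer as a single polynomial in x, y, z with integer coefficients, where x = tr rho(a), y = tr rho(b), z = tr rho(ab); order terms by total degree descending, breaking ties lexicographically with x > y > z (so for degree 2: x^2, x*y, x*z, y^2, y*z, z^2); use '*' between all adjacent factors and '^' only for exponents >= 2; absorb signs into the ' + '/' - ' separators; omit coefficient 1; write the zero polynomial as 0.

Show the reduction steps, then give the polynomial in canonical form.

trace(a^2 b) = trace(a) * trace(b a) - trace(b) = x*z - y
trace(a^2) = trace(a) * trace(a) - trace(1) = x^2 - 2
trace(a b^2 a) = trace(b) * trace(a^2 b) - trace(a^2) = x*y*z - x^2 - y^2 + 2
trace(a b a b) = trace(b a) * trace(b a) - trace(1)   [split at repeated b] = z^2 - 2
trace(a b^2 a b) = trace(b) * trace(a b a b) - trace(a b a) = y*z^2 - x*z - y
trace(b^-1 a b^2 a) = trace(a b^2 a) * trace(b) - trace(a b^2 a b) = x*y^2*z - x^2*y - y^3 - y*z^2 + x*z + 3*y
trace(b^2 a b^-2 a) = trace(b^-1 a b^2 a) * trace(b) - trace(b^-1 a b^2 a b) = x*y^3*z - x^2*y^2 - y^4 - y^2*z^2 + x^2 + 4*y^2 - 2
trace(a^-1 b^2 a b^-2) = trace(b^2 a b^-2) * trace(a) - trace(b^2 a b^-2 a) = -x*y^3*z + x^2*y^2 + y^4 + y^2*z^2 - 4*y^2 + 2
trace(b a b^-2 a^-2 b) = trace(a^-1 b^2 a b^-2) * trace(a) - trace(a^-1 b^2 a b^-2 a) = -x^2*y^3*z + x^3*y^2 + x*y^4 + x*y^2*z^2 - 4*x*y^2 + x
trace(a b a b^-1) = trace(a b a) * trace(b) - trace(a b a b) = x*y*z - y^2 - z^2 + 2
trace(b a b) = trace(b) * trace(a b) - trace(a) = y*z - x
trace(a b a b a) = trace(a) * trace(b a b a) - trace(b a b) = x*z^2 - y*z - x
trace(a b a b a b) = trace(a b a b) * trace(a b) - trace(b a)   [split at repeated a] = z^3 - 3*z
trace(a b a b a b^-1) = trace(a b a b a) * trace(b) - trace(a b a b a b) = x*y*z^2 - y^2*z - z^3 - x*y + 3*z
trace(b a b a b^-2 a) = trace(a b a b a b^-1) * trace(b) - trace(a b a b a) = x*y^2*z^2 - y^3*z - y*z^3 - x*y^2 - x*z^2 + 4*y*z + x
trace(a^-1 b a b a b^-2) = trace(b a b a b^-2) * trace(a) - trace(b a b a b^-2 a) = -x*y^2*z^2 + x^2*y*z + y^3*z + y*z^3 - 4*y*z + x
trace(b a b^-2 a^-2 b a) = trace(a^-1 b a b a b^-2) * trace(a) - trace(a^-1 b a b a b^-2 a) = -x^2*y^2*z^2 + x^3*y*z + x*y^3*z + x*y*z^3 - 5*x*y*z + x^2 + y^2 + z^2 - 2
trace(b^-2 a^-2 b a^-1 b a) = trace(b a b^-2 a^-2 b) * trace(a) - trace(b a b^-2 a^-2 b a) = -x^3*y^3*z + x^4*y^2 + x^2*y^4 + 2*x^2*y^2*z^2 - x^3*y*z - x*y^3*z - x*y*z^3 - 4*x^2*y^2 + 5*x*y*z - y^2 - z^2 + 2

-x^3*y^3*z + x^4*y^2 + x^2*y^4 + 2*x^2*y^2*z^2 - x^3*y*z - x*y^3*z - x*y*z^3 - 4*x^2*y^2 + 5*x*y*z - y^2 - z^2 + 2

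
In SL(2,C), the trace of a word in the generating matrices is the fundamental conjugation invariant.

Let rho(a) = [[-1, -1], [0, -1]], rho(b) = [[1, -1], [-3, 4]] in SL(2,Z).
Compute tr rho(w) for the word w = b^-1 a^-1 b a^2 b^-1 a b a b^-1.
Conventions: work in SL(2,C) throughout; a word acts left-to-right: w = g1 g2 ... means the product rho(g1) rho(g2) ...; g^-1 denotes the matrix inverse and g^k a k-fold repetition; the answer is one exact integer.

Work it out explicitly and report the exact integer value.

706

rho(b^-1) = [[4, 1], [3, 1]]
... * rho(a^-1) = [[-1, 1], [0, -1]]  ->  [[-4, 3], [-3, 2]]
... * rho(b) = [[1, -1], [-3, 4]]  ->  [[-13, 16], [-9, 11]]
... * rho(a) = [[-1, -1], [0, -1]]  ->  [[13, -3], [9, -2]]
... * rho(a) = [[-1, -1], [0, -1]]  ->  [[-13, -10], [-9, -7]]
... * rho(b^-1) = [[4, 1], [3, 1]]  ->  [[-82, -23], [-57, -16]]
... * rho(a) = [[-1, -1], [0, -1]]  ->  [[82, 105], [57, 73]]
... * rho(b) = [[1, -1], [-3, 4]]  ->  [[-233, 338], [-162, 235]]
... * rho(a) = [[-1, -1], [0, -1]]  ->  [[233, -105], [162, -73]]
... * rho(b^-1) = [[4, 1], [3, 1]]  ->  [[617, 128], [429, 89]]
tr = 617 + 89 = 706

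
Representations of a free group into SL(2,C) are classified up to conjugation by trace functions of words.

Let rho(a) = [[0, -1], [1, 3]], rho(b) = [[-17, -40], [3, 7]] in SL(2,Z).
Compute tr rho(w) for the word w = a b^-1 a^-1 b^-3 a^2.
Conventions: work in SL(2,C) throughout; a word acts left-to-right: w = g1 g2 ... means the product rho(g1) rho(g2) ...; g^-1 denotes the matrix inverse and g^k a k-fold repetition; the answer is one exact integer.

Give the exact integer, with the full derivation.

rho(a) = [[0, -1], [1, 3]]
... * rho(b^-1) = [[7, 40], [-3, -17]]  ->  [[3, 17], [-2, -11]]
... * rho(a^-1) = [[3, 1], [-1, 0]]  ->  [[-8, 3], [5, -2]]
... * rho(b^-1) = [[7, 40], [-3, -17]]  ->  [[-65, -371], [41, 234]]
... * rho(b^-1) = [[7, 40], [-3, -17]]  ->  [[658, 3707], [-415, -2338]]
... * rho(b^-1) = [[7, 40], [-3, -17]]  ->  [[-6515, -36699], [4109, 23146]]
... * rho(a) = [[0, -1], [1, 3]]  ->  [[-36699, -103582], [23146, 65329]]
... * rho(a) = [[0, -1], [1, 3]]  ->  [[-103582, -274047], [65329, 172841]]
tr = -103582 + 172841 = 69259

69259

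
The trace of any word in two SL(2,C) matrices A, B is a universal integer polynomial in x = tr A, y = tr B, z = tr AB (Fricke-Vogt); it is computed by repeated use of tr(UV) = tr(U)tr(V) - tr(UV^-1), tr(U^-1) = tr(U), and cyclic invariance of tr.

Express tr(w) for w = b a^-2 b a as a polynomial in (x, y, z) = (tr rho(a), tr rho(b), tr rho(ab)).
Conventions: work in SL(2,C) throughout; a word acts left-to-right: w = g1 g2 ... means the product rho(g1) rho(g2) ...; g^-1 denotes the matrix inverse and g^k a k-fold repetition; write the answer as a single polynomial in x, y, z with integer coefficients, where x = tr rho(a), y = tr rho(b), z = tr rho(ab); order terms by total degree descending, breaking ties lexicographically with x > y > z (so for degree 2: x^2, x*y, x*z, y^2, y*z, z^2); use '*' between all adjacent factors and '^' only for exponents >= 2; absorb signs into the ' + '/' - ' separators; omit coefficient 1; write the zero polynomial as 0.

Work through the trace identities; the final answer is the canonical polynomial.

reduce: trace(b a b) = trace(b) trace(a b) - trace(a)   [square of b] = y*z - x
reduce: trace(b a b a) = trace(b a) trace(b a) - trace(1)   [split at a repeated b] = z^2 - 2
reduce: trace(b a b a^-1) = trace(b a b) trace(a) - trace(b a b a)   [inverse elimination on a] = x*y*z - x^2 - z^2 + 2
trace(b a^-2 b a) = trace(b a b a^-1) trace(a) - trace(b a b)   [inverse elimination on a] = x^2*y*z - x^3 - x*z^2 - y*z + 3*x

x^2*y*z - x^3 - x*z^2 - y*z + 3*x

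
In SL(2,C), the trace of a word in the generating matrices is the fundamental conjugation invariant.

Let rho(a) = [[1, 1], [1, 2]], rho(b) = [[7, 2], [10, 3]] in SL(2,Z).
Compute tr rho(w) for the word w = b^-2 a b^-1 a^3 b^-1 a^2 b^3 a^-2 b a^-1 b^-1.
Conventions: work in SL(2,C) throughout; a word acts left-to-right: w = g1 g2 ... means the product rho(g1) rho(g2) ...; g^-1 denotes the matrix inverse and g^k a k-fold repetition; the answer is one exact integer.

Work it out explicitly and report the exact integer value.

-148975190

rho(b^-1) = [[3, -2], [-10, 7]]
... * rho(b^-1) = [[3, -2], [-10, 7]]  ->  [[29, -20], [-100, 69]]
... * rho(a) = [[1, 1], [1, 2]]  ->  [[9, -11], [-31, 38]]
... * rho(b^-1) = [[3, -2], [-10, 7]]  ->  [[137, -95], [-473, 328]]
... * rho(a) = [[1, 1], [1, 2]]  ->  [[42, -53], [-145, 183]]
... * rho(a) = [[1, 1], [1, 2]]  ->  [[-11, -64], [38, 221]]
... * rho(a) = [[1, 1], [1, 2]]  ->  [[-75, -139], [259, 480]]
... * rho(b^-1) = [[3, -2], [-10, 7]]  ->  [[1165, -823], [-4023, 2842]]
... * rho(a) = [[1, 1], [1, 2]]  ->  [[342, -481], [-1181, 1661]]
... * rho(a) = [[1, 1], [1, 2]]  ->  [[-139, -620], [480, 2141]]
... * rho(b) = [[7, 2], [10, 3]]  ->  [[-7173, -2138], [24770, 7383]]
... * rho(b) = [[7, 2], [10, 3]]  ->  [[-71591, -20760], [247220, 71689]]
... * rho(b) = [[7, 2], [10, 3]]  ->  [[-708737, -205462], [2447430, 709507]]
... * rho(a^-1) = [[2, -1], [-1, 1]]  ->  [[-1212012, 503275], [4185353, -1737923]]
... * rho(a^-1) = [[2, -1], [-1, 1]]  ->  [[-2927299, 1715287], [10108629, -5923276]]
... * rho(b) = [[7, 2], [10, 3]]  ->  [[-3338223, -708737], [11527643, 2447430]]
... * rho(a^-1) = [[2, -1], [-1, 1]]  ->  [[-5967709, 2629486], [20607856, -9080213]]
... * rho(b^-1) = [[3, -2], [-10, 7]]  ->  [[-44197987, 30341820], [152625698, -104777203]]
tr = -44197987 + -104777203 = -148975190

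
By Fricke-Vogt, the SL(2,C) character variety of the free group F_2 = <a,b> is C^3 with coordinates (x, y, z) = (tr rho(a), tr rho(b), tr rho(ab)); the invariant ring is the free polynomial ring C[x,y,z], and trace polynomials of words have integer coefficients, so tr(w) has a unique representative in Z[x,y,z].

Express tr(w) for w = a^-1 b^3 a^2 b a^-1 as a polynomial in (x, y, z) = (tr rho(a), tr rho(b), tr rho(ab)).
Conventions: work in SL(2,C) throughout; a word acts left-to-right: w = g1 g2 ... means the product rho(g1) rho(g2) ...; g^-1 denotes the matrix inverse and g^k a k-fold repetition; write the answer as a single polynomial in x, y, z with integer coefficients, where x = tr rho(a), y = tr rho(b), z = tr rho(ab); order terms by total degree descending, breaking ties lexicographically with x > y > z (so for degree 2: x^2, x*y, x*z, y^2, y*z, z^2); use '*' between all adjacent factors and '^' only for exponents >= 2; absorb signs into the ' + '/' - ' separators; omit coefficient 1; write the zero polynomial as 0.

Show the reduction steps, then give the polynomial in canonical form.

x^3*y^3*z - x^4*y^2 - x^2*y^4 - x^2*y^2*z^2 - x^3*y*z + x^4 + 5*x^2*y^2 + x^2*z^2 + y^4 - 4*x^2 - 4*y^2 + 2

trace(a b^2) = trace(b) * trace(a b) - trace(a)  (reduce the b square) = y*z - x
trace(b a b^2) = trace(b) * trace(a b^2) - trace(a b)  (reduce the b square) = y^2*z - x*y - z
so trace(b^4 a) = trace(b) * trace(b a b^2) - trace(b a b)  (reduce the b square) = y^3*z - x*y^2 - 2*y*z + x
reduce: trace(b^2) = trace(b) * trace(b) - trace(1)  (reduce the b square) = y^2 - 2
reduce: trace(b^3) = trace(b) * trace(b^2) - trace(b)  (reduce the b square) = y^3 - 3*y
so trace(b^4) = trace(b) * trace(b^3) - trace(b^2)  (reduce the b square) = y^4 - 4*y^2 + 2
reduce: trace(b^3 a^2 b) = trace(a) * trace(b^4 a) - trace(b^4)  (reduce the a square) = x*y^3*z - x^2*y^2 - y^4 - 2*x*y*z + x^2 + 4*y^2 - 2
so trace(a b a b) = trace(a b) * trace(a b) - trace(1)  (split on a) = z^2 - 2
trace(a b a) = trace(a) * trace(b a) - trace(b)  (reduce the a square) = x*z - y
trace(a b a b^2) = trace(b) * trace(a b a b) - trace(a b a)  (reduce the b square) = y*z^2 - x*z - y
trace(b a b^3 a) = trace(b) * trace(a b a b^2) - trace(a b a b)  (reduce the b square) = y^2*z^2 - x*y*z - y^2 - z^2 + 2
trace(b^3 a^2 b a) = trace(a) * trace(b a b^3 a) - trace(b a b^3)  (reduce the a square) = x*y^2*z^2 - x^2*y*z - y^3*z - x*z^2 + 2*y*z + x
reduce: trace(b^3 a^2 b a^-1) = trace(b^3 a^2 b) * trace(a) - trace(b^3 a^2 b a)  (eliminate a^-1) = x^2*y^3*z - x^3*y^2 - x*y^4 - x*y^2*z^2 - x^2*y*z + y^3*z + x^3 + 4*x*y^2 + x*z^2 - 2*y*z - 3*x
so trace(a^-1 b^3 a^2 b a^-1) = trace(b^3 a^2 b a^-1) * trace(a) - trace(b^3 a^2 b)  (eliminate a^-1) = x^3*y^3*z - x^4*y^2 - x^2*y^4 - x^2*y^2*z^2 - x^3*y*z + x^4 + 5*x^2*y^2 + x^2*z^2 + y^4 - 4*x^2 - 4*y^2 + 2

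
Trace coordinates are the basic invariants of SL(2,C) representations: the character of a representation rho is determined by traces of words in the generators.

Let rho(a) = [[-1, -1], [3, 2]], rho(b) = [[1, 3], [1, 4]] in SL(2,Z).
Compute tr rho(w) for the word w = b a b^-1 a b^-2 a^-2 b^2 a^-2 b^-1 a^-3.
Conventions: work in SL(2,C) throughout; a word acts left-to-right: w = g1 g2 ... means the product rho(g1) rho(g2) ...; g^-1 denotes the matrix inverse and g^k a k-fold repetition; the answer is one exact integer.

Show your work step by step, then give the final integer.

-43870

rho(b) = [[1, 3], [1, 4]]
... * rho(a) = [[-1, -1], [3, 2]]  ->  [[8, 5], [11, 7]]
... * rho(b^-1) = [[4, -3], [-1, 1]]  ->  [[27, -19], [37, -26]]
... * rho(a) = [[-1, -1], [3, 2]]  ->  [[-84, -65], [-115, -89]]
... * rho(b^-1) = [[4, -3], [-1, 1]]  ->  [[-271, 187], [-371, 256]]
... * rho(b^-1) = [[4, -3], [-1, 1]]  ->  [[-1271, 1000], [-1740, 1369]]
... * rho(a^-1) = [[2, 1], [-3, -1]]  ->  [[-5542, -2271], [-7587, -3109]]
... * rho(a^-1) = [[2, 1], [-3, -1]]  ->  [[-4271, -3271], [-5847, -4478]]
... * rho(b) = [[1, 3], [1, 4]]  ->  [[-7542, -25897], [-10325, -35453]]
... * rho(b) = [[1, 3], [1, 4]]  ->  [[-33439, -126214], [-45778, -172787]]
... * rho(a^-1) = [[2, 1], [-3, -1]]  ->  [[311764, 92775], [426805, 127009]]
... * rho(a^-1) = [[2, 1], [-3, -1]]  ->  [[345203, 218989], [472583, 299796]]
... * rho(b^-1) = [[4, -3], [-1, 1]]  ->  [[1161823, -816620], [1590536, -1117953]]
... * rho(a^-1) = [[2, 1], [-3, -1]]  ->  [[4773506, 1978443], [6534931, 2708489]]
... * rho(a^-1) = [[2, 1], [-3, -1]]  ->  [[3611683, 2795063], [4944395, 3826442]]
... * rho(a^-1) = [[2, 1], [-3, -1]]  ->  [[-1161823, 816620], [-1590536, 1117953]]
tr = -1161823 + 1117953 = -43870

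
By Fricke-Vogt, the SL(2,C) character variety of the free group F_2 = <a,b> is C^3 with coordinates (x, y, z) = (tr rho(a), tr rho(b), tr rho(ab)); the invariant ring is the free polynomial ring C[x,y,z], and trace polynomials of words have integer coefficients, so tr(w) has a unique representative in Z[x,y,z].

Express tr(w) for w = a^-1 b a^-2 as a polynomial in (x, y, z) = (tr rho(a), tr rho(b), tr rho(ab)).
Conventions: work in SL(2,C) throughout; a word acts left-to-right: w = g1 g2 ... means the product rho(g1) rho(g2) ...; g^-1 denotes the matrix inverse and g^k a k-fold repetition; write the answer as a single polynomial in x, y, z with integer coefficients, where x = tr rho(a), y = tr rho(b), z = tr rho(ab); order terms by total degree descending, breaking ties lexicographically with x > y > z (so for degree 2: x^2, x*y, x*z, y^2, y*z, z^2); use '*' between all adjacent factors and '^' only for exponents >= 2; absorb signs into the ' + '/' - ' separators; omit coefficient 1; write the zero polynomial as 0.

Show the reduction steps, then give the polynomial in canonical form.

apply: trace(b a^-1) = trace(b) * trace(a) - trace(b a) = x*y - z
apply: trace(a^-1 b a^-1) = trace(b a^-1) * trace(a) - trace(b) = x^2*y - x*z - y
apply: trace(a^-1 b a^-2) = trace(a^-1 b a^-1) * trace(a) - trace(a^-1 b) = x^3*y - x^2*z - 2*x*y + z

x^3*y - x^2*z - 2*x*y + z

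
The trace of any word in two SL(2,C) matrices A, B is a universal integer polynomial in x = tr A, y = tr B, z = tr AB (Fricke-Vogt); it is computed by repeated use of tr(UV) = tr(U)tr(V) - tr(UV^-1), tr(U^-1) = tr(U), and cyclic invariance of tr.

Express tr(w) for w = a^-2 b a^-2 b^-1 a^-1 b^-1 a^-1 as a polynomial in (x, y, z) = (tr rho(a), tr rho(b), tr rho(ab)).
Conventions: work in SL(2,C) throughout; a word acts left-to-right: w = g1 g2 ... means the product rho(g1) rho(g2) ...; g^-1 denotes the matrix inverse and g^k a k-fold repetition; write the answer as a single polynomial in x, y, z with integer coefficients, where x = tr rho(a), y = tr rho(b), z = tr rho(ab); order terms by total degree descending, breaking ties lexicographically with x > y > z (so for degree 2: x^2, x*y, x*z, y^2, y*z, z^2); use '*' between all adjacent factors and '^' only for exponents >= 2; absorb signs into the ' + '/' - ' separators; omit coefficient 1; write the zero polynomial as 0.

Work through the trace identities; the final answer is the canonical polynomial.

x^4*y*z^2 - x^3*y^2*z - x^3*z^3 - x^4*y - x^2*y*z^2 + x^3*z + x*y^2*z + x*z^3 + 3*x^2*y - x*z - y

trace(a^-1) = trace(a) = x
and trace(a^-2) = trace(a^-1) * trace(a) - trace(1) = x^2 - 2
and trace(a^-1 b) = trace(b) * trace(a) - trace(b a) = x*y - z
trace(b a b) = trace(b) * trace(a b) - trace(a) = y*z - x
next, trace(b a b a) = trace(b a) * trace(b a) - trace(1)   [split at repeated b] = z^2 - 2
next, trace(b a b a^-1) = trace(b a b) * trace(a) - trace(b a b a) = x*y*z - x^2 - z^2 + 2
trace(a^-2 b a b) = trace(b a b a^-1) * trace(a) - trace(b a b) = x^2*y*z - x^3 - x*z^2 - y*z + 3*x
next, trace(b^-1 a^-2 b a) = trace(a^-2 b a) * trace(b) - trace(a^-2 b a b) = -x^2*y*z + x^3 + x*y^2 + x*z^2 - 3*x
trace(b a^-1 b^-1 a^-2) = trace(b^-1 a^-2 b) * trace(a) - trace(b^-1 a^-2 b a) = x^2*y*z - x*y^2 - x*z^2 + x
next, trace(a^-1 b a^-1) = trace(a^-1 b) * trace(a) - trace(a^-1 b a) = x^2*y - x*z - y
next, trace(b^2) = trace(b) * trace(b) - trace(1) = y^2 - 2
trace(b a^-1 b) = trace(b^2) * trace(a) - trace(b^2 a) = x*y^2 - y*z - x
next, trace(a^-1 b a^-1 b) = trace(b a^-1 b) * trace(a) - trace(b a^-1 b a) = x^2*y^2 - 2*x*y*z + z^2 - 2
trace(b a^-1 b^-1 a^-1) = trace(a^-1 b a^-1) * trace(b) - trace(a^-1 b a^-1 b) = x*y*z - y^2 - z^2 + 2
trace(b^-1 a^-3 b a^-1) = trace(b a^-1 b^-1 a^-2) * trace(a) - trace(b a^-1 b^-1 a^-1) = x^3*y*z - x^2*y^2 - x^2*z^2 - x*y*z + x^2 + y^2 + z^2 - 2
trace(a^-3) = trace(a^-2) * trace(a) - trace(a^-1) = x^3 - 3*x
next, trace(a^-2 b a^-2 b^-1 a^-1) = trace(b^-1 a^-3 b a^-1) * trace(a) - trace(b^-1 a^-3 b) = x^4*y*z - x^3*y^2 - x^3*z^2 - x^2*y*z + x*y^2 + x*z^2 + x
next, trace(a b^2 a) = trace(a) * trace(b^2 a) - trace(b^2) = x*y*z - x^2 - y^2 + 2
trace(a b a) = trace(a) * trace(b a) - trace(b) = x*z - y
trace(a b^2 a b) = trace(b) * trace(a b a b) - trace(a b a) = y*z^2 - x*z - y
next, trace(b^2 a b^-1 a) = trace(a b^2 a) * trace(b) - trace(a b^2 a b) = x*y^2*z - x^2*y - y^3 - y*z^2 + x*z + 3*y
next, trace(b^-1 a^-1 b^2 a) = trace(b^2 a b^-1) * trace(a) - trace(b^2 a b^-1 a) = -x*y^2*z + x^2*y + y^3 + y*z^2 - 3*y
next, trace(b a^-1 b^-1 a^-1 b) = trace(b^-1 a^-1 b^2) * trace(a) - trace(b^-1 a^-1 b^2 a) = x*y^2*z - y^3 - y*z^2 - x*z + 3*y
next, trace(b a b a b a) = trace(b a) * trace(b a b a) - trace(b^-1 a^-1)   [split at repeated b] = z^3 - 3*z
next, trace(a^-1 b a b a b) = trace(b a b a b) * trace(a) - trace(b a b a b a) = x*y*z^2 - x^2*z - z^3 - x*y + 3*z
and trace(b^-1 a^-1 b a b a) = trace(a^-1 b a b a) * trace(b) - trace(a^-1 b a b a b) = -x*y*z^2 + x^2*z + y^2*z + z^3 - 3*z
and trace(b a^-1 b^-1 a^-1 b a) = trace(b^-1 a^-1 b a b) * trace(a) - trace(b^-1 a^-1 b a b a) = x*y*z^2 - x^2*z - y^2*z - z^3 + x*y + 3*z
trace(b a^-1 b^-1 a^-1 b a^-1) = trace(b a^-1 b^-1 a^-1 b) * trace(a) - trace(b a^-1 b^-1 a^-1 b a) = x^2*y^2*z - x*y^3 - 2*x*y*z^2 + y^2*z + z^3 + 2*x*y - 3*z
next, trace(a^-1 b^-1 a^-1 b a^-2 b) = trace(b a^-1 b^-1 a^-1 b a^-1) * trace(a) - trace(b a^-1 b^-1 a^-1 b) = x^3*y^2*z - x^2*y^3 - 2*x^2*y*z^2 + x*z^3 + 2*x^2*y + y^3 + y*z^2 - 2*x*z - 3*y
trace(a^-1 b a^-2) = trace(a^-1 b a^-1) * trace(a) - trace(a^-1 b) = x^3*y - x^2*z - 2*x*y + z
next, trace(a^-2 b a^-2 b^-1 a^-1 b) = trace(a^-1 b^-1 a^-1 b a^-2 b) * trace(a) - trace(a^-1 b^-1 a^-1 b a^-2 b a) = x^4*y^2*z - x^3*y^3 - 2*x^3*y*z^2 + x^2*z^3 + x^3*y + x*y^3 + x*y*z^2 - x^2*z - x*y - z
trace(a^-1 b a^-2 b^-1 a^-1 b^-1 a^-1) = trace(a^-2 b a^-2 b^-1 a^-1) * trace(b) - trace(a^-2 b a^-2 b^-1 a^-1 b) = x^3*y*z^2 - x^2*y^2*z - x^2*z^3 - x^3*y + x^2*z + 2*x*y + z
next, trace(a^-2 b a^-2) = trace(a^-1 b a^-2) * trace(a) - trace(a^-1 b a^-1) = x^4*y - x^3*z - 3*x^2*y + 2*x*z + y
next, trace(b a^-2 b a^-1) = trace(a^-1 b a^-1 b) * trace(a) - trace(a^-1 b a^-1 b a) = x^3*y^2 - 2*x^2*y*z - x*y^2 + x*z^2 + y*z - x
and trace(b a^-2 b) = trace(a^-1 b^2) * trace(a) - trace(a^-1 b^2 a) = x^2*y^2 - x*y*z - x^2 - y^2 + 2
trace(a^-2 b a^-2 b) = trace(b a^-2 b a^-1) * trace(a) - trace(b a^-2 b) = x^4*y^2 - 2*x^3*y*z - 2*x^2*y^2 + x^2*z^2 + 2*x*y*z + y^2 - 2
trace(a^-1 b a^-2 b^-1 a^-1) = trace(a^-2 b a^-2) * trace(b) - trace(a^-2 b a^-2 b) = x^3*y*z - x^2*y^2 - x^2*z^2 + 2
trace(a^-1 b a^-2 b^-1 a^-1 b) = trace(a^-1 b^-1 a^-1 b a^-1 b) * trace(a) - trace(a^-1 b^-1 a^-1 b a^-1 b a) = x^3*y^2*z - x^2*y^3 - 2*x^2*y*z^2 + x*y^2*z + x*z^3 + x^2*y - 2*x*z + y
and trace(a^-1 b a^-2 b^-1 a^-1 b^-1) = trace(a^-1 b a^-2 b^-1 a^-1) * trace(b) - trace(a^-1 b a^-2 b^-1 a^-1 b) = x^2*y*z^2 - x*y^2*z - x*z^3 - x^2*y + 2*x*z + y
next, trace(a^-2 b a^-2 b^-1 a^-1 b^-1 a^-1) = trace(a^-1 b a^-2 b^-1 a^-1 b^-1 a^-1) * trace(a) - trace(a^-1 b a^-2 b^-1 a^-1 b^-1) = x^4*y*z^2 - x^3*y^2*z - x^3*z^3 - x^4*y - x^2*y*z^2 + x^3*z + x*y^2*z + x*z^3 + 3*x^2*y - x*z - y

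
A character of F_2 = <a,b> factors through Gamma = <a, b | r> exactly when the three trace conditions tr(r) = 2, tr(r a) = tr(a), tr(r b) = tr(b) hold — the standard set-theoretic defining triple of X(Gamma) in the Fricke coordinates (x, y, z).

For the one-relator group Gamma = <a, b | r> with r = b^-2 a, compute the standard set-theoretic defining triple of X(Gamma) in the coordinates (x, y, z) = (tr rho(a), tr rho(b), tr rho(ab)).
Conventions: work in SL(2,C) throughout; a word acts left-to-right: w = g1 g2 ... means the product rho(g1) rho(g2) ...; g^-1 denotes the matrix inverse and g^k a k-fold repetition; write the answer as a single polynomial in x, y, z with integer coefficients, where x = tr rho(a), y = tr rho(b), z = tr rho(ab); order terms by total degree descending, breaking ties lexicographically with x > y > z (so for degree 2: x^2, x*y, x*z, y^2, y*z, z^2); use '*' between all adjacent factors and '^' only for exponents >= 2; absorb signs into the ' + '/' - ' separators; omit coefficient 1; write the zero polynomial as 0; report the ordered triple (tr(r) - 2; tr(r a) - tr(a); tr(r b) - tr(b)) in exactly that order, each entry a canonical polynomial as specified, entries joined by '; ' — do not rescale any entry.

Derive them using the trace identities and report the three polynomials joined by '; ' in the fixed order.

tr(b^-1 a) = tr(a) tr(b) - tr(a b)   [inverse elimination on b] = x*y - z
tr(b^-2 a) = tr(b^-1 a) tr(b) - tr(b^-1 a b)   [inverse elimination on b] = x*y^2 - y*z - x
tr(a^2) = tr(a) tr(a) - tr(1)  (reduce the a square) = x^2 - 2
tr(a^2 b) = tr(a) tr(b a) - tr(b)  (reduce the a square) = x*z - y
tr(a^2 b^-1) = tr(a^2) tr(b) - tr(a^2 b)  (eliminate b^-1) = x^2*y - x*z - y
tr(b^-2 a^2) = tr(a^2 b^-1) tr(b) - tr(a^2)  (eliminate b^-1) = x^2*y^2 - x*y*z - x^2 - y^2 + 2
assemble the triple (tr(r) - 2; tr(r a) - x; tr(r b) - y)

x*y^2 - y*z - x - 2; x^2*y^2 - x*y*z - x^2 - y^2 - x + 2; x*y - y - z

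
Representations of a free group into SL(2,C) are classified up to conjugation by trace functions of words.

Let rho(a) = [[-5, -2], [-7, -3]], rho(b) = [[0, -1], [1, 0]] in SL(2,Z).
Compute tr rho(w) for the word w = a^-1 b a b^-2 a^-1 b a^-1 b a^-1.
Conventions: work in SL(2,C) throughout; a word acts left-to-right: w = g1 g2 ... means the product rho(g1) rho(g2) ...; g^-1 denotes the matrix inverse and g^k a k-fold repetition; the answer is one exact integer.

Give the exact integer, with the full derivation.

-315

rho(a^-1) = [[-3, 2], [7, -5]]
... * rho(b) = [[0, -1], [1, 0]]  ->  [[2, 3], [-5, -7]]
... * rho(a) = [[-5, -2], [-7, -3]]  ->  [[-31, -13], [74, 31]]
... * rho(b^-1) = [[0, 1], [-1, 0]]  ->  [[13, -31], [-31, 74]]
... * rho(b^-1) = [[0, 1], [-1, 0]]  ->  [[31, 13], [-74, -31]]
... * rho(a^-1) = [[-3, 2], [7, -5]]  ->  [[-2, -3], [5, 7]]
... * rho(b) = [[0, -1], [1, 0]]  ->  [[-3, 2], [7, -5]]
... * rho(a^-1) = [[-3, 2], [7, -5]]  ->  [[23, -16], [-56, 39]]
... * rho(b) = [[0, -1], [1, 0]]  ->  [[-16, -23], [39, 56]]
... * rho(a^-1) = [[-3, 2], [7, -5]]  ->  [[-113, 83], [275, -202]]
tr = -113 + -202 = -315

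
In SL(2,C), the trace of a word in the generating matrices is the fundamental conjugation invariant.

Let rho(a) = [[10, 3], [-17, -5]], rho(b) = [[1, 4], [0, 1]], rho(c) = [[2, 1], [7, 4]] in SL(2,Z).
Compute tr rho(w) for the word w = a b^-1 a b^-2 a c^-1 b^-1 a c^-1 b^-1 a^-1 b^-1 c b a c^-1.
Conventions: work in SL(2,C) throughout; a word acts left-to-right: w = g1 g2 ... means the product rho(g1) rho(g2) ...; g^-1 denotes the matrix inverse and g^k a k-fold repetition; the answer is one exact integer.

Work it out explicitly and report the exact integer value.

rho(a) = [[10, 3], [-17, -5]]
... * rho(b^-1) = [[1, -4], [0, 1]]  ->  [[10, -37], [-17, 63]]
... * rho(a) = [[10, 3], [-17, -5]]  ->  [[729, 215], [-1241, -366]]
... * rho(b^-1) = [[1, -4], [0, 1]]  ->  [[729, -2701], [-1241, 4598]]
... * rho(b^-1) = [[1, -4], [0, 1]]  ->  [[729, -5617], [-1241, 9562]]
... * rho(a) = [[10, 3], [-17, -5]]  ->  [[102779, 30272], [-174964, -51533]]
... * rho(c^-1) = [[4, -1], [-7, 2]]  ->  [[199212, -42235], [-339125, 71898]]
... * rho(b^-1) = [[1, -4], [0, 1]]  ->  [[199212, -839083], [-339125, 1428398]]
... * rho(a) = [[10, 3], [-17, -5]]  ->  [[16256531, 4793051], [-27674016, -8159365]]
... * rho(c^-1) = [[4, -1], [-7, 2]]  ->  [[31474767, -6670429], [-53580509, 11355286]]
... * rho(b^-1) = [[1, -4], [0, 1]]  ->  [[31474767, -132569497], [-53580509, 225677322]]
... * rho(a^-1) = [[-5, -3], [17, 10]]  ->  [[-2411055284, -1420119271], [4104417019, 2417514747]]
... * rho(b^-1) = [[1, -4], [0, 1]]  ->  [[-2411055284, 8224101865], [4104417019, -14000153329]]
... * rho(c) = [[2, 1], [7, 4]]  ->  [[52746602487, 30485352176], [-89792239265, -51896196297]]
... * rho(b) = [[1, 4], [0, 1]]  ->  [[52746602487, 241471762124], [-89792239265, -411065153357]]
... * rho(a) = [[10, 3], [-17, -5]]  ->  [[-3577553931238, -1049119003159], [6090185214419, 1785949048990]]
... * rho(c^-1) = [[4, -1], [-7, 2]]  ->  [[-6966382702839, 1479315924920], [11859097514746, -2518287116439]]
tr = -6966382702839 + -2518287116439 = -9484669819278

-9484669819278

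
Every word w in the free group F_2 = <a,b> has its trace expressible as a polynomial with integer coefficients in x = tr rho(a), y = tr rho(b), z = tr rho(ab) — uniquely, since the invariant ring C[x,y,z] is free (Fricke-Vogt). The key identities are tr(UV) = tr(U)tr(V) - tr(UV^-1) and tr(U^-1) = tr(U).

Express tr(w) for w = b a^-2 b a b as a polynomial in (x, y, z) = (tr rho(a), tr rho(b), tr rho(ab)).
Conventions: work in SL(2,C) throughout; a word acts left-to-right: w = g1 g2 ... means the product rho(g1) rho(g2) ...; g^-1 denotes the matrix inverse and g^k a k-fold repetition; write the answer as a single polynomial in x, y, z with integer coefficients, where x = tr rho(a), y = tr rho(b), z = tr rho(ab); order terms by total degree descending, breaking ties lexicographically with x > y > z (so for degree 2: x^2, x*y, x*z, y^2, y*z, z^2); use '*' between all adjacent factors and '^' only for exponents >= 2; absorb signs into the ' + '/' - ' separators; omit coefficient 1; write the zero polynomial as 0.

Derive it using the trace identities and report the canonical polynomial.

x^2*y^2*z - x^3*y - x*y*z^2 - y^2*z + 2*x*y + z

and tr(a b^2) = tr(b) * tr(a b) - tr(a)  (reduce the b square) = y*z - x
tr(b a b^2) = tr(b) * tr(a b^2) - tr(a b)  (reduce the b square) = y^2*z - x*y - z
tr(a b a b) = tr(b a) * tr(b a) - tr(1)  (split on b) = z^2 - 2
next, tr(a b a) = tr(a) * tr(b a) - tr(b)  (reduce the a square) = x*z - y
next, tr(b a b^2 a) = tr(b) * tr(a b a b) - tr(a b a)  (reduce the b square) = y*z^2 - x*z - y
tr(b a b^2 a^-1) = tr(b a b^2) * tr(a) - tr(b a b^2 a)  (eliminate a^-1) = x*y^2*z - x^2*y - y*z^2 + y
next, tr(b a^-2 b a b) = tr(b a b^2 a^-1) * tr(a) - tr(b a b^2)  (eliminate a^-1) = x^2*y^2*z - x^3*y - x*y*z^2 - y^2*z + 2*x*y + z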